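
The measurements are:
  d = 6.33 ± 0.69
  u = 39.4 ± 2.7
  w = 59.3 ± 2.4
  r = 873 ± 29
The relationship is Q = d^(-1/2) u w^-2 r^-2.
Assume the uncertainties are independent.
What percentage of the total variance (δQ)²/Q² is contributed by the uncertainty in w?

35.2%

(δQ/Q)² = (−½·δd/d)² + (1·δu/u)² + (-2·δw/w)² + (-2·δr/r)²
  d term: (-0.5×0.109)² = 0.00297
  u term: (1×0.0685)² = 0.00470
  w term: (-2×0.0405)² = 0.00655
  r term: (-2×0.0332)² = 0.00441
Total = 0.0186. Share from w = 0.00655/0.0186 = 0.352.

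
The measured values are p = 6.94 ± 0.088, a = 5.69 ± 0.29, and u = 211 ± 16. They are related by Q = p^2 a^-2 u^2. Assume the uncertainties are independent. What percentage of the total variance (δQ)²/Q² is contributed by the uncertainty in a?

(δQ/Q)² = (2·δp/p)² + (-2·δa/a)² + (2·δu/u)²
  p term: (2×0.0127)² = 0.000643
  a term: (-2×0.0510)² = 0.0104
  u term: (2×0.0758)² = 0.0230
Total = 0.0340. Share from a = 0.0104/0.0340 = 0.305.

30.5%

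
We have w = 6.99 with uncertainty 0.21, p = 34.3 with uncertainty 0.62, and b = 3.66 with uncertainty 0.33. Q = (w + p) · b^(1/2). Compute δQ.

3.77

Let u = w + p = 41.3. δu = √(δw² + δp²) = √(0.0441 + 0.384) = 0.655, so δu/u = 0.0159.
Q is then a monomial in u, b:
δQ/Q = √((δu/u)² + (½·δb/b)²) = √(0.000251 + 0.00203) = 0.0478
Q = 79.0, so δQ = 0.0478 × 79.0 = 3.77.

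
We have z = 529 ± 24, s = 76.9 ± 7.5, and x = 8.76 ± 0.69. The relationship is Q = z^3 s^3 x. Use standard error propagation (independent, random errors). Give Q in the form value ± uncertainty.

(5.90 ± 1.96) × 10^14

Products/powers → add relative errors in quadrature, weighted by exponent:
  (3·δz/z)² = (3×0.0454)² = 0.0185;  (3·δs/s)² = (3×0.0975)² = 0.0856;  (1·δx/x)² = (1×0.0788)² = 0.00620
δQ/Q = √(0.110) = 0.332
Q = 5.9e+14, so δQ = 0.332 × 5.9e+14 = 1.96e+14.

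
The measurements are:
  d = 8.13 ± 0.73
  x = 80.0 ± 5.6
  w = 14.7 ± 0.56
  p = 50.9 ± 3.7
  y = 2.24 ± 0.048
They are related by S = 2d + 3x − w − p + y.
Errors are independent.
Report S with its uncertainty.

193 ± 17.3

S is a linear combination, so absolute uncertainties add in quadrature:
  (2·δd)² = 2.13;  (3·δx)² = 282;  (δw)² = 0.314;  (δp)² = 13.7;  (δy)² = 0.00230
δS = √(298) = 17.3
S = 193.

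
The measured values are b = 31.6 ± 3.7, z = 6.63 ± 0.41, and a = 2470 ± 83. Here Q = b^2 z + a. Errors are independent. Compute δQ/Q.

0.177

Let p = b^2·z = 6620. δp/p = √((2·δb/b)² + (1·δz/z)²) = √(0.0548 + 0.00382) = 0.242, so δp = 1600.
Q = p + a: δQ = √(δp² + δa²) = √(2.57e+06 + 6890) = 1610
Q = 9090, so δQ/Q = 1610/9090 = 0.177.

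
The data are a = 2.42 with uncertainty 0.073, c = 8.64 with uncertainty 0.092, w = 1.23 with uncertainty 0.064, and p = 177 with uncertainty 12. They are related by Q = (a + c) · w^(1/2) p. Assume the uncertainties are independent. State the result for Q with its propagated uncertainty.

2170 ± 159

Let u = a + c = 11.1. δu = √(δa² + δc²) = √(0.00533 + 0.00846) = 0.117, so δu/u = 0.0106.
Q is then a monomial in u, w, p:
δQ/Q = √((δu/u)² + (½·δw/w)² + (1·δp/p)²) = √(0.000113 + 0.000677 + 0.00460) = 0.0734
Q = 2170, so δQ = 0.0734 × 2170 = 159.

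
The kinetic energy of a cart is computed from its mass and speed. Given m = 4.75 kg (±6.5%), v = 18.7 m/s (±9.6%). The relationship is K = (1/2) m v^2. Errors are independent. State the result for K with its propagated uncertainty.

Each factor contributes (exponent × relative error)² to (δK/K)²:
  (1·δm/m)² = (1×0.0650)² = 0.00423;  (2·δv/v)² = (2×0.0960)² = 0.0369
δK/K = √(0.0411) = 0.203
K = 831 J, so δK = 0.203 × 831 = 168 J.

831 ± 168 J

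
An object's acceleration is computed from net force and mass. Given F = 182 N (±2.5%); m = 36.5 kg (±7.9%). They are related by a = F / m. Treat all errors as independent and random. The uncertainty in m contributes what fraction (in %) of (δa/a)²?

(δa/a)² = (1·δF/F)² + (-1·δm/m)²
  F term: (1×0.0250)² = 0.000625
  m term: (-1×0.0790)² = 0.00624
Total = 0.00687. Share from m = 0.00624/0.00687 = 0.909.

90.9%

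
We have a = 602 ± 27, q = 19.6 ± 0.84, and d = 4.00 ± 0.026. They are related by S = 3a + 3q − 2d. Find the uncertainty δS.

81.0

Absolute uncertainties add in quadrature for a linear combination:
  (3·δa)² = 6560;  (3·δq)² = 6.35;  (2·δd)² = 0.00270
δS = √(6570) = 81.0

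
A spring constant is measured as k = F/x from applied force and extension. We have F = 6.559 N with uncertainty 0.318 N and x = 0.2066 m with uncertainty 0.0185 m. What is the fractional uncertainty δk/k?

0.102

k is a product of powers, so relative uncertainties combine in quadrature:
  (1·δF/F)² = (1×0.0485)² = 0.00235;  (-1·δx/x)² = (-1×0.0895)² = 0.00802
δk/k = √(0.0104) = 0.102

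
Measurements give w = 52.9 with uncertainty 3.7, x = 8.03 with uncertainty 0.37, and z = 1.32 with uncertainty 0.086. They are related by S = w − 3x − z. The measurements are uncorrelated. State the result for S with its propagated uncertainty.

S is a linear combination, so absolute uncertainties add in quadrature:
  (δw)² = 13.7;  (3·δx)² = 1.23;  (δz)² = 0.00740
δS = √(14.9) = 3.86
S = 27.5.

27.5 ± 3.86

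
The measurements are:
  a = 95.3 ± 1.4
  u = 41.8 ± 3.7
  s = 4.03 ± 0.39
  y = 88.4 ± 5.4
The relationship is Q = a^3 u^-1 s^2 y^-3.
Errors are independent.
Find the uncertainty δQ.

For a monomial Q ∝ a^3, u^-1, s^2, y^-3, fractional errors add in quadrature:
  (3·δa/a)² = (3×0.0147)² = 0.00194;  (-1·δu/u)² = (-1×0.0885)² = 0.00784;  (2·δs/s)² = (2×0.0968)² = 0.0375;  (-3·δy/y)² = (-3×0.0611)² = 0.0336
δQ/Q = √(0.0808) = 0.284
Q = 0.487, so δQ = 0.284 × 0.487 = 0.138.

0.138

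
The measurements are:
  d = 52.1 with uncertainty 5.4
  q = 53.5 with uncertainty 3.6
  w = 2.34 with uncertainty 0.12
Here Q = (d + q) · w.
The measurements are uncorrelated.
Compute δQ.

Let u = d + q = 106. δu = √(δd² + δq²) = √(29.2 + 13.0) = 6.49, so δu/u = 0.0615.
Q is then a monomial in u, w:
δQ/Q = √((δu/u)² + (1·δw/w)²) = √(0.00378 + 0.00263) = 0.0800
Q = 247, so δQ = 0.0800 × 247 = 19.8.

19.8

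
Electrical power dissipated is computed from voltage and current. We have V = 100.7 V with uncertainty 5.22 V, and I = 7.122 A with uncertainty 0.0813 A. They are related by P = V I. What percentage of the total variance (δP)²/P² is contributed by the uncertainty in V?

95.4%

(δP/P)² = (1·δV/V)² + (1·δI/I)²
  V term: (1×0.0518)² = 0.00269
  I term: (1×0.0114)² = 0.000130
Total = 0.00282. Share from V = 0.00269/0.00282 = 0.954.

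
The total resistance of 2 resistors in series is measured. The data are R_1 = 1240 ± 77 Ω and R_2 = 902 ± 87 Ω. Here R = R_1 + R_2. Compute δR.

Absolute uncertainties add in quadrature for a linear combination:
  (δR_1)² = 5930;  (δR_2)² = 7570
δR = √(13500) = 116 Ω

116 Ω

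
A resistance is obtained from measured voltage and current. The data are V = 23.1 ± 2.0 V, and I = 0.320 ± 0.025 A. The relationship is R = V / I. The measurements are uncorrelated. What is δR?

8.42 Ω

Relative error in a monomial: (δR/R)² = Σ (nᵢ · δxᵢ/xᵢ)².
  (1·δV/V)² = (1×0.0866)² = 0.00750;  (-1·δI/I)² = (-1×0.0781)² = 0.00610
δR/R = √(0.0136) = 0.117
R = 72.2 Ω, so δR = 0.117 × 72.2 = 8.42 Ω.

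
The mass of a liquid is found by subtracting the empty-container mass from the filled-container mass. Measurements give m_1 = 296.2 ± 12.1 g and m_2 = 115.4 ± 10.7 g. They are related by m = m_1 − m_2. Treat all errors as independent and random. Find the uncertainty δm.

Absolute uncertainties add in quadrature for a linear combination:
  (δm_1)² = 146;  (δm_2)² = 114
δm = √(261) = 16.2 g

16.2 g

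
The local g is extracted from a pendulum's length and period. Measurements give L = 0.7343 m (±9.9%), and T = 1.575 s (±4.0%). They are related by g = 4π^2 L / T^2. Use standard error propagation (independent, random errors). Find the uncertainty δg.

1.49 m/s^2

Relative error in a monomial: (δg/g)² = Σ (nᵢ · δxᵢ/xᵢ)².
  (1·δL/L)² = (1×0.0990)² = 0.00980;  (-2·δT/T)² = (-2×0.0400)² = 0.00640
δg/g = √(0.0162) = 0.127
g = 11.69 m/s^2, so δg = 0.127 × 11.69 = 1.49 m/s^2.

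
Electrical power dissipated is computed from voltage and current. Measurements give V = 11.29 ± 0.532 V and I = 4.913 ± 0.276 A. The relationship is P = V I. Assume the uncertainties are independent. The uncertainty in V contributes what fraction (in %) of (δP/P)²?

(δP/P)² = (1·δV/V)² + (1·δI/I)²
  V term: (1×0.0471)² = 0.00222
  I term: (1×0.0562)² = 0.00316
Total = 0.00538. Share from V = 0.00222/0.00538 = 0.413.

41.3%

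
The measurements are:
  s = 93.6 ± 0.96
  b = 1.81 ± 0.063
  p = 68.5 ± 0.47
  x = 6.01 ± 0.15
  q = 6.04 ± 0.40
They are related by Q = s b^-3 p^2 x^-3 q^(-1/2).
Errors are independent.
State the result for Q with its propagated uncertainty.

139 ± 18.6

For a monomial Q ∝ s, b^-3, p^2, x^-3, q^(-1/2), fractional errors add in quadrature:
  (1·δs/s)² = (1×0.0103)² = 0.000105;  (-3·δb/b)² = (-3×0.0348)² = 0.0109;  (2·δp/p)² = (2×0.00686)² = 0.000188;  (-3·δx/x)² = (-3×0.0250)² = 0.00561;  (−½·δq/q)² = (-0.5×0.0662)² = 0.00110
δQ/Q = √(0.0179) = 0.134
Q = 139, so δQ = 0.134 × 139 = 18.6.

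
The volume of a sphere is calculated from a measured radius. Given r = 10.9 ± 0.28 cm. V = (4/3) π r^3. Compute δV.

V ∝ r^3, so δV/V = |3| · δr/r = 3 × 0.0257 = 0.0771.
V = 5420 cm^3, so δV = 0.0771 × 5420 = 418 cm^3.

418 cm^3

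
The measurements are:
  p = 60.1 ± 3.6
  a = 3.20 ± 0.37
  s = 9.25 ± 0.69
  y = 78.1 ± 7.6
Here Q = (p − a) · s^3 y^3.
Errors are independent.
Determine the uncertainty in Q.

Let u = p − a = 56.9. δu = √(δp² + δa²) = √(13.0 + 0.137) = 3.62, so δu/u = 0.0636.
Q is then a monomial in u, s, y:
δQ/Q = √((δu/u)² + (3·δs/s)² + (3·δy/y)²) = √(0.00405 + 0.0501 + 0.0852) = 0.373
Q = 2.15e+10, so δQ = 0.373 × 2.15e+10 = 8.01e+09.

8.01e+09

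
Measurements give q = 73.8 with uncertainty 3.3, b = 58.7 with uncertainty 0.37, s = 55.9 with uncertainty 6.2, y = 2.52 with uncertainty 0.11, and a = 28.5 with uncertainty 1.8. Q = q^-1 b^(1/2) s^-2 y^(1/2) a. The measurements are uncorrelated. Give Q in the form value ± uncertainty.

0.00150 ± 0.000355

Q is a product of powers, so relative uncertainties combine in quadrature:
  (-1·δq/q)² = (-1×0.0447)² = 0.00200;  (½·δb/b)² = (0.5×0.00630)² = 9.93e-06;  (-2·δs/s)² = (-2×0.111)² = 0.0492;  (½·δy/y)² = (0.5×0.0437)² = 0.000476;  (1·δa/a)² = (1×0.0632)² = 0.00399
δQ/Q = √(0.0557) = 0.236
Q = 0.00150, so δQ = 0.236 × 0.00150 = 0.000355.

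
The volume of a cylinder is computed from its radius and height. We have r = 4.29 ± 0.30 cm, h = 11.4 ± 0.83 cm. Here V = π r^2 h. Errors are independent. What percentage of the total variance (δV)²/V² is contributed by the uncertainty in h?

(δV/V)² = (2·δr/r)² + (1·δh/h)²
  r term: (2×0.0699)² = 0.0196
  h term: (1×0.0728)² = 0.00530
Total = 0.0249. Share from h = 0.00530/0.0249 = 0.213.

21.3%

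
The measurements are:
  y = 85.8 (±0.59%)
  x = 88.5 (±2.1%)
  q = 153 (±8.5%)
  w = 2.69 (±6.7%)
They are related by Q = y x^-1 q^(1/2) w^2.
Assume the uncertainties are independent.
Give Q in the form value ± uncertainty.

86.8 ± 12.3

Relative error in a monomial: (δQ/Q)² = Σ (nᵢ · δxᵢ/xᵢ)².
  (1·δy/y)² = (1×0.00590)² = 3.48e-05;  (-1·δx/x)² = (-1×0.0210)² = 0.000441;  (½·δq/q)² = (0.5×0.0850)² = 0.00181;  (2·δw/w)² = (2×0.0670)² = 0.0180
δQ/Q = √(0.0202) = 0.142
Q = 86.8, so δQ = 0.142 × 86.8 = 12.3.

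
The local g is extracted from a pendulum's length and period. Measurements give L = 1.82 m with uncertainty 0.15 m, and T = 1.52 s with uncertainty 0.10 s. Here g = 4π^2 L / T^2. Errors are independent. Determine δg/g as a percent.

15.5%

g is a product of powers, so relative uncertainties combine in quadrature:
  (1·δL/L)² = (1×0.0824)² = 0.00679;  (-2·δT/T)² = (-2×0.0658)² = 0.0173
δg/g = √(0.0241) = 0.155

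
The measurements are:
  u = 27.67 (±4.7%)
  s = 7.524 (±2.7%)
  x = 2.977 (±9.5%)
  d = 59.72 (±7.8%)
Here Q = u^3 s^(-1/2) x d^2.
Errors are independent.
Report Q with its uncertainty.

(8.200 ± 1.90) × 10^7

Each factor contributes (exponent × relative error)² to (δQ/Q)²:
  (3·δu/u)² = (3×0.0470)² = 0.0199;  (−½·δs/s)² = (-0.5×0.0270)² = 0.000182;  (1·δx/x)² = (1×0.0950)² = 0.00903;  (2·δd/d)² = (2×0.0780)² = 0.0243
δQ/Q = √(0.0534) = 0.231
Q = 8.2e+07, so δQ = 0.231 × 8.2e+07 = 1.9e+07.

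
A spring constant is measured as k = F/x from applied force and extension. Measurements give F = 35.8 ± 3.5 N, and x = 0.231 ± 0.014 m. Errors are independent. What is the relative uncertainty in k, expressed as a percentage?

11.5%

Relative error in a monomial: (δk/k)² = Σ (nᵢ · δxᵢ/xᵢ)².
  (1·δF/F)² = (1×0.0978)² = 0.00956;  (-1·δx/x)² = (-1×0.0606)² = 0.00367
δk/k = √(0.0132) = 0.115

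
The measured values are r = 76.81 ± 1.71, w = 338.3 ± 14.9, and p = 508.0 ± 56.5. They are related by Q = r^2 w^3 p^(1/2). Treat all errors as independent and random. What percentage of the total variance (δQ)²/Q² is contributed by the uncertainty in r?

8.80%

(δQ/Q)² = (2·δr/r)² + (3·δw/w)² + (½·δp/p)²
  r term: (2×0.0223)² = 0.00198
  w term: (3×0.0440)² = 0.0175
  p term: (0.5×0.111)² = 0.00309
Total = 0.0225. Share from r = 0.00198/0.0225 = 0.0880.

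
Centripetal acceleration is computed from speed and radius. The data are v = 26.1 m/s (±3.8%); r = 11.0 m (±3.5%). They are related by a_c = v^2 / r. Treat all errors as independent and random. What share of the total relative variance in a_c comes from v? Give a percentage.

(δa_c/a_c)² = (2·δv/v)² + (-1·δr/r)²
  v term: (2×0.0380)² = 0.00578
  r term: (-1×0.0350)² = 0.00123
Total = 0.00700. Share from v = 0.00578/0.00700 = 0.825.

82.5%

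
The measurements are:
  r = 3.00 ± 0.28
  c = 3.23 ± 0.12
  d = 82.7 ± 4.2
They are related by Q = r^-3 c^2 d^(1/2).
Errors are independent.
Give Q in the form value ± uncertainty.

Since Q is a product/quotient, work with relative uncertainties:
  (-3·δr/r)² = (-3×0.0933)² = 0.0784;  (2·δc/c)² = (2×0.0372)² = 0.00552;  (½·δd/d)² = (0.5×0.0508)² = 0.000645
δQ/Q = √(0.0846) = 0.291
Q = 3.51, so δQ = 0.291 × 3.51 = 1.02.

3.51 ± 1.02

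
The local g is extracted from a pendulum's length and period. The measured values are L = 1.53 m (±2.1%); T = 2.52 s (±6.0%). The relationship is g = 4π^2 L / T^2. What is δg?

g is a product of powers, so relative uncertainties combine in quadrature:
  (1·δL/L)² = (1×0.0210)² = 0.000441;  (-2·δT/T)² = (-2×0.0600)² = 0.0144
δg/g = √(0.0148) = 0.122
g = 9.51 m/s^2, so δg = 0.122 × 9.51 = 1.16 m/s^2.

1.16 m/s^2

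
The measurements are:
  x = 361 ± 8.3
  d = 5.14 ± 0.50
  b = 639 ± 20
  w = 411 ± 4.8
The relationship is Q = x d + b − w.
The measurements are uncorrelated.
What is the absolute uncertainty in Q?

187

Let p = x·d = 1860. δp/p = √((1·δx/x)² + (1·δd/d)²) = √(0.000529 + 0.00946) = 0.1000, so δp = 185.
Q = p + b − w: δQ = √(δp² + δb² + δw²) = √(34400 + 400 + 23.0) = 187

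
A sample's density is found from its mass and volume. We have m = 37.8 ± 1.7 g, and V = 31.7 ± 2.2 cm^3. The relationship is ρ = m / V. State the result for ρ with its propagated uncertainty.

ρ is a product of powers, so relative uncertainties combine in quadrature:
  (1·δm/m)² = (1×0.0450)² = 0.00202;  (-1·δV/V)² = (-1×0.0694)² = 0.00482
δρ/ρ = √(0.00684) = 0.0827
ρ = 1.19 g/cm^3, so δρ = 0.0827 × 1.19 = 0.0986 g/cm^3.

1.19 ± 0.0986 g/cm^3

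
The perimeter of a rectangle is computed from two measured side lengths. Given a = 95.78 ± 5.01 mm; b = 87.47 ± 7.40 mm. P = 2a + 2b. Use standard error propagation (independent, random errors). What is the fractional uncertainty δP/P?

0.0488

Sums and differences: (δP)² = Σ (cᵢ δxᵢ)².
  (2·δa)² = 100;  (2·δb)² = 219
δP = √(319) = 17.9 mm
P = 366.5 mm, so δP/P = 17.9/366.5 = 0.0488.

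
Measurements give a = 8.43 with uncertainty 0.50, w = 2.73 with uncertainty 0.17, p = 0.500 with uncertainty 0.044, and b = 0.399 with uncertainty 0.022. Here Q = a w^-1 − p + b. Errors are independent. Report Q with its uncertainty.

2.99 ± 0.270

Let h = a·w^-1 = 3.09. δh/h = √((1·δa/a)² + (-1·δw/w)²) = √(0.00352 + 0.00388) = 0.0860, so δh = 0.266.
Q = h − p + b: δQ = √(δh² + δp² + δb²) = √(0.0705 + 0.00194 + 0.000484) = 0.270
Q = 2.99.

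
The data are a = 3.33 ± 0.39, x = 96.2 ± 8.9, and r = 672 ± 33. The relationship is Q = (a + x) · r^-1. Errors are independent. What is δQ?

0.0151

Let u = a + x = 99.5. δu = √(δa² + δx²) = √(0.152 + 79.2) = 8.91, so δu/u = 0.0895.
Q is then a monomial in u, r:
δQ/Q = √((δu/u)² + (-1·δr/r)²) = √(0.00801 + 0.00241) = 0.102
Q = 0.148, so δQ = 0.102 × 0.148 = 0.0151.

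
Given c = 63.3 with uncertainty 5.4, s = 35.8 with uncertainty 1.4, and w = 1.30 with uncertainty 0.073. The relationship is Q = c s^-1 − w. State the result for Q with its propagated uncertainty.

Let p = c·s^-1 = 1.77. δp/p = √((1·δc/c)² + (-1·δs/s)²) = √(0.00728 + 0.00153) = 0.0938, so δp = 0.166.
Q = p − w: δQ = √(δp² + δw²) = √(0.0275 + 0.00533) = 0.181
Q = 0.468.

0.468 ± 0.181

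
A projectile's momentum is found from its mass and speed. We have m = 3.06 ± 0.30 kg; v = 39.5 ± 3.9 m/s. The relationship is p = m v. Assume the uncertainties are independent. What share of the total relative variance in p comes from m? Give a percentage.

49.6%

(δp/p)² = (1·δm/m)² + (1·δv/v)²
  m term: (1×0.0980)² = 0.00961
  v term: (1×0.0987)² = 0.00975
Total = 0.0194. Share from m = 0.00961/0.0194 = 0.496.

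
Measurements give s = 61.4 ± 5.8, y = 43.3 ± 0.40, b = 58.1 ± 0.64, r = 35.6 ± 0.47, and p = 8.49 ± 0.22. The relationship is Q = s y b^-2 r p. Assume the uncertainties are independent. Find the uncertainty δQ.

Each factor contributes (exponent × relative error)² to (δQ/Q)²:
  (1·δs/s)² = (1×0.0945)² = 0.00892;  (1·δy/y)² = (1×0.00924)² = 8.53e-05;  (-2·δb/b)² = (-2×0.0110)² = 0.000485;  (1·δr/r)² = (1×0.0132)² = 0.000174;  (1·δp/p)² = (1×0.0259)² = 0.000671
δQ/Q = √(0.0103) = 0.102
Q = 238, so δQ = 0.102 × 238 = 24.2.

24.2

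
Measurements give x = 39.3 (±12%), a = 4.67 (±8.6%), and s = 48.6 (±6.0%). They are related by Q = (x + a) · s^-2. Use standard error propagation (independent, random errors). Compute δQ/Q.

Let u = x + a = 44.0. δu = √(δx² + δa²) = √(22.2 + 0.161) = 4.73, so δu/u = 0.108.
Q is then a monomial in u, s:
δQ/Q = √((δu/u)² + (-2·δs/s)²) = √(0.0116 + 0.0144) = 0.161

0.161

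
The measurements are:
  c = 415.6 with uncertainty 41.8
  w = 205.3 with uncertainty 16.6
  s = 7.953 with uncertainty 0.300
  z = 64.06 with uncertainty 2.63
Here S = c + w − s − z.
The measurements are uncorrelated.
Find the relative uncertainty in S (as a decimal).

0.0821

Absolute uncertainties add in quadrature for a linear combination:
  (δc)² = 1750;  (δw)² = 276;  (δs)² = 0.0900;  (δz)² = 6.92
δS = √(2030) = 45.1
S = 548.9, so δS/S = 45.1/548.9 = 0.0821.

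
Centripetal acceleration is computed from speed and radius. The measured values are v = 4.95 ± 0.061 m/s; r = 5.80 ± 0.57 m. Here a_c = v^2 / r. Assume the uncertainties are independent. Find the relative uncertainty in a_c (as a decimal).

Products/powers → add relative errors in quadrature, weighted by exponent:
  (2·δv/v)² = (2×0.0123)² = 0.000607;  (-1·δr/r)² = (-1×0.0983)² = 0.00966
δa_c/a_c = √(0.0103) = 0.101

0.101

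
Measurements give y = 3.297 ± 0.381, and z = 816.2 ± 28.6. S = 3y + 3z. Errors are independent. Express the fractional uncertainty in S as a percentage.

3.49%

S is a linear combination, so absolute uncertainties add in quadrature:
  (3·δy)² = 1.31;  (3·δz)² = 7360
δS = √(7360) = 85.8
S = 2458, so δS/S = 85.8/2458 = 0.0349.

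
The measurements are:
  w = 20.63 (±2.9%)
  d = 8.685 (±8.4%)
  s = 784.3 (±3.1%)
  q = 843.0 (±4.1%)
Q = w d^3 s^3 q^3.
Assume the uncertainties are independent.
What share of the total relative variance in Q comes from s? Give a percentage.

(δQ/Q)² = (1·δw/w)² + (3·δd/d)² + (3·δs/s)² + (3·δq/q)²
  w term: (1×0.0290)² = 0.000841
  d term: (3×0.0840)² = 0.0635
  s term: (3×0.0310)² = 0.00865
  q term: (3×0.0410)² = 0.0151
Total = 0.0881. Share from s = 0.00865/0.0881 = 0.0981.

9.81%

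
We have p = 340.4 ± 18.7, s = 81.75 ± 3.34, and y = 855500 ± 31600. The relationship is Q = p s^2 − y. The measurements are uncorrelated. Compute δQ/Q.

0.159

Let w = p·s^2 = 2.275e+06. δw/w = √((1·δp/p)² + (2·δs/s)²) = √(0.00302 + 0.00668) = 0.0985, so δw = 2.24e+05.
Q = w − y: δQ = √(δw² + δy²) = √(5.02e+10 + 9.99e+08) = 2.26e+05
Q = 1.419e+06, so δQ/Q = 2.26e+05/1.419e+06 = 0.159.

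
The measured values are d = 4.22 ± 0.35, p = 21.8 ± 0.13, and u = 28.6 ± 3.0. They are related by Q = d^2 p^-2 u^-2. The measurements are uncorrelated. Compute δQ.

1.23e-05

Each factor contributes (exponent × relative error)² to (δQ/Q)²:
  (2·δd/d)² = (2×0.0829)² = 0.0275;  (-2·δp/p)² = (-2×0.00596)² = 0.000142;  (-2·δu/u)² = (-2×0.105)² = 0.0440
δQ/Q = √(0.0717) = 0.268
Q = 4.58e-05, so δQ = 0.268 × 4.58e-05 = 1.23e-05.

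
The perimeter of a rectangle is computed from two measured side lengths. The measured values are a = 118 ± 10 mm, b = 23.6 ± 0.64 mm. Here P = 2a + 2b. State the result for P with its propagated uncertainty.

Each term contributes (cᵢ δxᵢ)² to (δP)²:
  (2·δa)² = 400;  (2·δb)² = 1.64
δP = √(402) = 20.0 mm
P = 283 mm.

283 ± 20.0 mm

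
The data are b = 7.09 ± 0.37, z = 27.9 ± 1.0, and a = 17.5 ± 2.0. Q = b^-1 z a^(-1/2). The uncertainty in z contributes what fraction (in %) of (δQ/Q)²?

17.7%

(δQ/Q)² = (-1·δb/b)² + (1·δz/z)² + (−½·δa/a)²
  b term: (-1×0.0522)² = 0.00272
  z term: (1×0.0358)² = 0.00128
  a term: (-0.5×0.114)² = 0.00327
Total = 0.00727. Share from z = 0.00128/0.00727 = 0.177.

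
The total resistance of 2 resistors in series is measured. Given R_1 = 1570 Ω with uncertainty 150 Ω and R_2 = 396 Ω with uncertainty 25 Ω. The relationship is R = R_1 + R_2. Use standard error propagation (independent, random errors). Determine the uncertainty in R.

152 Ω

R is a linear combination, so absolute uncertainties add in quadrature:
  (δR_1)² = 22500;  (δR_2)² = 625
δR = √(23100) = 152 Ω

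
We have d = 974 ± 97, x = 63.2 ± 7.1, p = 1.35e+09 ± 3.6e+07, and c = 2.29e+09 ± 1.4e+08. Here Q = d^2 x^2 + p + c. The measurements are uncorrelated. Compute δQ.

1.15e+09

Let w = d^2·x^2 = 3.79e+09. δw/w = √((2·δd/d)² + (2·δx/x)²) = √(0.0397 + 0.0505) = 0.300, so δw = 1.14e+09.
Q = w + p + c: δQ = √(δw² + δp² + δc²) = √(1.29e+18 + 1.3e+15 + 1.96e+16) = 1.15e+09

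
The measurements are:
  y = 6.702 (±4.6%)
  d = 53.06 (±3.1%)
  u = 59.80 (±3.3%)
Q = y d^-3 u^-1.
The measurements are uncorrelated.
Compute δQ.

Each factor contributes (exponent × relative error)² to (δQ/Q)²:
  (1·δy/y)² = (1×0.0460)² = 0.00212;  (-3·δd/d)² = (-3×0.0310)² = 0.00865;  (-1·δu/u)² = (-1×0.0330)² = 0.00109
δQ/Q = √(0.0119) = 0.109
Q = 7.502e-07, so δQ = 0.109 × 7.502e-07 = 8.17e-08.

8.17e-08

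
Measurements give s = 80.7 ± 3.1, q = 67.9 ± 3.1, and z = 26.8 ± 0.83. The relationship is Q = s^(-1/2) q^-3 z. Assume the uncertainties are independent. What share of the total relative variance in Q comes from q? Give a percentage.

(δQ/Q)² = (−½·δs/s)² + (-3·δq/q)² + (1·δz/z)²
  s term: (-0.5×0.0384)² = 0.000369
  q term: (-3×0.0457)² = 0.0188
  z term: (1×0.0310)² = 0.000959
Total = 0.0201. Share from q = 0.0188/0.0201 = 0.934.

93.4%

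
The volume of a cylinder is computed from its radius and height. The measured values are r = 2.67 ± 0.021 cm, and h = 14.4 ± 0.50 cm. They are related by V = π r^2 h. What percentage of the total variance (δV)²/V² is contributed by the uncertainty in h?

83.0%

(δV/V)² = (2·δr/r)² + (1·δh/h)²
  r term: (2×0.00787)² = 0.000247
  h term: (1×0.0347)² = 0.00121
Total = 0.00145. Share from h = 0.00121/0.00145 = 0.830.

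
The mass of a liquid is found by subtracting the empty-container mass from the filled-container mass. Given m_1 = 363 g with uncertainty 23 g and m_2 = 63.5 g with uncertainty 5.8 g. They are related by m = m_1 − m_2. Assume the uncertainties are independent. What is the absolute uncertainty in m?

Absolute uncertainties add in quadrature for a linear combination:
  (δm_1)² = 529;  (δm_2)² = 33.6
δm = √(563) = 23.7 g

23.7 g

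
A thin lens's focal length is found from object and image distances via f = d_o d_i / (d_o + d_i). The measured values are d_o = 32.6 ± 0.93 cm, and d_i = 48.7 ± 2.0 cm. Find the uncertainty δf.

0.463 cm

∂f/∂d_o = (d_i/(d_o+d_i))² = 0.359;  ∂f/∂d_i = (d_o/(d_o+d_i))² = 0.161
δf = √((∂f/∂d_o · δd_o)² + (∂f/∂d_i · δd_i)²) = √(0.111 + 0.103) = 0.463 cm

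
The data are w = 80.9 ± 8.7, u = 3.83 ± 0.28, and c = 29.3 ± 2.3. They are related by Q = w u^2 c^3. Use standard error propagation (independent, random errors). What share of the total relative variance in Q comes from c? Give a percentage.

62.7%

(δQ/Q)² = (1·δw/w)² + (2·δu/u)² + (3·δc/c)²
  w term: (1×0.108)² = 0.0116
  u term: (2×0.0731)² = 0.0214
  c term: (3×0.0785)² = 0.0555
Total = 0.0884. Share from c = 0.0555/0.0884 = 0.627.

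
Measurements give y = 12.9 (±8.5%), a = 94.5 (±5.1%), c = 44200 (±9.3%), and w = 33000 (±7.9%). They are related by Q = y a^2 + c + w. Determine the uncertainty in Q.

16100

Let p = y·a^2 = 1.15e+05. δp/p = √((1·δy/y)² + (2·δa/a)²) = √(0.00723 + 0.0104) = 0.133, so δp = 15300.
Q = p + c + w: δQ = √(δp² + δc² + δw²) = √(2.34e+08 + 1.69e+07 + 6.8e+06) = 16100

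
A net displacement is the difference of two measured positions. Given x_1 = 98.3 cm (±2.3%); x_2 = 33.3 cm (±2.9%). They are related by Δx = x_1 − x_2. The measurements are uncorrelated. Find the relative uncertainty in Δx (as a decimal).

0.0378

Each term contributes (cᵢ δxᵢ)² to (δΔx)²:
  (δx_1)² = 5.11;  (δx_2)² = 0.933
δΔx = √(6.04) = 2.46 cm
Δx = 65.0 cm, so δΔx/Δx = 2.46/65.0 = 0.0378.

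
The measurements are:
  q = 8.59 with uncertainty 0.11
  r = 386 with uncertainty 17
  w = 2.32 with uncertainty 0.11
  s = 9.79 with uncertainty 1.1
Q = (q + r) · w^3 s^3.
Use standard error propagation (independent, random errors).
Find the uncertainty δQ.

Let u = q + r = 395. δu = √(δq² + δr²) = √(0.0121 + 289) = 17.0, so δu/u = 0.0431.
Q is then a monomial in u, w, s:
δQ/Q = √((δu/u)² + (3·δw/w)² + (3·δs/s)²) = √(0.00186 + 0.0202 + 0.114) = 0.368
Q = 4.62e+06, so δQ = 0.368 × 4.62e+06 = 1.7e+06.

1.7e+06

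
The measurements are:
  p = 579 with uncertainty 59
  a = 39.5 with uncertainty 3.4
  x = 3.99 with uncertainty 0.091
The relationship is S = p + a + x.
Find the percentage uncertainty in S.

9.49%

Absolute uncertainties add in quadrature for a linear combination:
  (δp)² = 3480;  (δa)² = 11.6;  (δx)² = 0.00828
δS = √(3490) = 59.1
S = 622, so δS/S = 59.1/622 = 0.0949.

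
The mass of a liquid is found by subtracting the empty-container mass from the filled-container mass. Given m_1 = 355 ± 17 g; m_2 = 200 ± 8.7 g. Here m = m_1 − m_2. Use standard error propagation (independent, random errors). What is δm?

19.1 g

For a sum/difference, combine absolute errors in quadrature:
  (δm_1)² = 289;  (δm_2)² = 75.7
δm = √(365) = 19.1 g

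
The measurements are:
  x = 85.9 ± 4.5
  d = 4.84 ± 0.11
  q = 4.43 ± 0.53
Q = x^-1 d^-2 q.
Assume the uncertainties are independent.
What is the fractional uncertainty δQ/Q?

0.138

For a monomial Q ∝ x^-1, d^-2, q, fractional errors add in quadrature:
  (-1·δx/x)² = (-1×0.0524)² = 0.00274;  (-2·δd/d)² = (-2×0.0227)² = 0.00207;  (1·δq/q)² = (1×0.120)² = 0.0143
δQ/Q = √(0.0191) = 0.138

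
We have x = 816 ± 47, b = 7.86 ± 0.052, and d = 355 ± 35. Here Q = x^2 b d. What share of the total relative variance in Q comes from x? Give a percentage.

(δQ/Q)² = (2·δx/x)² + (1·δb/b)² + (1·δd/d)²
  x term: (2×0.0576)² = 0.0133
  b term: (1×0.00662)² = 4.38e-05
  d term: (1×0.0986)² = 0.00972
Total = 0.0230. Share from x = 0.0133/0.0230 = 0.576.

57.6%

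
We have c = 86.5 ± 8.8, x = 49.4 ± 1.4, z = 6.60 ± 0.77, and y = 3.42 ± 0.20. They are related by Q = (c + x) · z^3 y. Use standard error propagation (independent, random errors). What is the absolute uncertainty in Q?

48200

Let u = c + x = 136. δu = √(δc² + δx²) = √(77.4 + 1.96) = 8.91, so δu/u = 0.0656.
Q is then a monomial in u, z, y:
δQ/Q = √((δu/u)² + (3·δz/z)² + (1·δy/y)²) = √(0.00430 + 0.123 + 0.00342) = 0.361
Q = 1.34e+05, so δQ = 0.361 × 1.34e+05 = 48200.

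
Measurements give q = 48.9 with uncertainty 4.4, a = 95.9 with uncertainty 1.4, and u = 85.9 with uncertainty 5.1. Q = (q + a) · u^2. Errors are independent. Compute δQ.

Let w = q + a = 145. δw = √(δq² + δa²) = √(19.4 + 1.96) = 4.62, so δw/w = 0.0319.
Q is then a monomial in w, u:
δQ/Q = √((δw/w)² + (2·δu/u)²) = √(0.00102 + 0.0141) = 0.123
Q = 1.07e+06, so δQ = 0.123 × 1.07e+06 = 1.31e+05.

1.31e+05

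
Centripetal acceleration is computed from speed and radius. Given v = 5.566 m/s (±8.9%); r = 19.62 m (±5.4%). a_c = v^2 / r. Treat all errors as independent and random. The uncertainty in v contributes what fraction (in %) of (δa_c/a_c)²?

(δa_c/a_c)² = (2·δv/v)² + (-1·δr/r)²
  v term: (2×0.0890)² = 0.0317
  r term: (-1×0.0540)² = 0.00292
Total = 0.0346. Share from v = 0.0317/0.0346 = 0.916.

91.6%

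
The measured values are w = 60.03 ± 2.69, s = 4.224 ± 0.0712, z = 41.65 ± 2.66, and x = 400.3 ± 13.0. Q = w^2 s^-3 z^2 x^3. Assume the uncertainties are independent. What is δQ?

Relative error in a monomial: (δQ/Q)² = Σ (nᵢ · δxᵢ/xᵢ)².
  (2·δw/w)² = (2×0.0448)² = 0.00803;  (-3·δs/s)² = (-3×0.0169)² = 0.00256;  (2·δz/z)² = (2×0.0639)² = 0.0163;  (3·δx/x)² = (3×0.0325)² = 0.00949
δQ/Q = √(0.0364) = 0.191
Q = 5.32e+12, so δQ = 0.191 × 5.32e+12 = 1.02e+12.

1.02e+12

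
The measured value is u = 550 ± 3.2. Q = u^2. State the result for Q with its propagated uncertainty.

Q ∝ u^2, so δQ/Q = |2| · δu/u = 2 × 0.00582 = 0.0116.
Q = 3.02e+05, so δQ = 0.0116 × 3.02e+05 = 3520.

(3.02 ± 0.0352) × 10^5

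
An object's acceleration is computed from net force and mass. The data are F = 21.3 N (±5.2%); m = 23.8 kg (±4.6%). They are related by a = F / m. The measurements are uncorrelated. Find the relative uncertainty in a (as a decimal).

0.0694

For a monomial a ∝ F, m^-1, fractional errors add in quadrature:
  (1·δF/F)² = (1×0.0520)² = 0.00270;  (-1·δm/m)² = (-1×0.0460)² = 0.00212
δa/a = √(0.00482) = 0.0694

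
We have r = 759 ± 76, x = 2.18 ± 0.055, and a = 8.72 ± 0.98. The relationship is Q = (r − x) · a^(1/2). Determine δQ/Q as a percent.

11.5%

Let u = r − x = 757. δu = √(δr² + δx²) = √(5780 + 0.00302) = 76.0, so δu/u = 0.100.
Q is then a monomial in u, a:
δQ/Q = √((δu/u)² + (½·δa/a)²) = √(0.0101 + 0.00316) = 0.115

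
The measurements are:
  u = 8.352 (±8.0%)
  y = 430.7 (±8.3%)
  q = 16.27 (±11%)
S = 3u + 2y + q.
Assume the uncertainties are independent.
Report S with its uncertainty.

902.7 ± 71.5

S is a linear combination, so absolute uncertainties add in quadrature:
  (3·δu)² = 4.02;  (2·δy)² = 5110;  (δq)² = 3.20
δS = √(5120) = 71.5
S = 902.7.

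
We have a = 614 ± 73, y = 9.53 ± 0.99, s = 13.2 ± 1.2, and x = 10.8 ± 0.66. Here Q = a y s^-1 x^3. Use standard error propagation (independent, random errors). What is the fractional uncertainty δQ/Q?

Q is a product of powers, so relative uncertainties combine in quadrature:
  (1·δa/a)² = (1×0.119)² = 0.0141;  (1·δy/y)² = (1×0.104)² = 0.0108;  (-1·δs/s)² = (-1×0.0909)² = 0.00826;  (3·δx/x)² = (3×0.0611)² = 0.0336
δQ/Q = √(0.0668) = 0.258

0.258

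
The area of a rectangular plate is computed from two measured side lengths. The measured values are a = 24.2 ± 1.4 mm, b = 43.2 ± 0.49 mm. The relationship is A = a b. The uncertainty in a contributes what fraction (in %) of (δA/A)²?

(δA/A)² = (1·δa/a)² + (1·δb/b)²
  a term: (1×0.0579)² = 0.00335
  b term: (1×0.0113)² = 0.000129
Total = 0.00348. Share from a = 0.00335/0.00348 = 0.963.

96.3%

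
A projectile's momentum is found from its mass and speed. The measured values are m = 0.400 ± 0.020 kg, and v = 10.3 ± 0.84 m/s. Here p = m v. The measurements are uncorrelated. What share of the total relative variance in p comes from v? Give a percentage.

72.7%

(δp/p)² = (1·δm/m)² + (1·δv/v)²
  m term: (1×0.0500)² = 0.00250
  v term: (1×0.0816)² = 0.00665
Total = 0.00915. Share from v = 0.00665/0.00915 = 0.727.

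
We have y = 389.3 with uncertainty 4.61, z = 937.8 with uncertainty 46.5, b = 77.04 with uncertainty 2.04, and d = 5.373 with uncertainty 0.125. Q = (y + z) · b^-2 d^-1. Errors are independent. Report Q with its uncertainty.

Let u = y + z = 1327. δu = √(δy² + δz²) = √(21.3 + 2160) = 46.7, so δu/u = 0.0352.
Q is then a monomial in u, b, d:
δQ/Q = √((δu/u)² + (-2·δb/b)² + (-1·δd/d)²) = √(0.00124 + 0.00280 + 0.000541) = 0.0677
Q = 0.04162, so δQ = 0.0677 × 0.04162 = 0.00282.

0.04162 ± 0.00282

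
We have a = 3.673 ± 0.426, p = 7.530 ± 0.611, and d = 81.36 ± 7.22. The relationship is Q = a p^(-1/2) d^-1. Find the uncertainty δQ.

0.00249

Products/powers → add relative errors in quadrature, weighted by exponent:
  (1·δa/a)² = (1×0.116)² = 0.0135;  (−½·δp/p)² = (-0.5×0.0811)² = 0.00165;  (-1·δd/d)² = (-1×0.0887)² = 0.00788
δQ/Q = √(0.0230) = 0.152
Q = 0.01645, so δQ = 0.152 × 0.01645 = 0.00249.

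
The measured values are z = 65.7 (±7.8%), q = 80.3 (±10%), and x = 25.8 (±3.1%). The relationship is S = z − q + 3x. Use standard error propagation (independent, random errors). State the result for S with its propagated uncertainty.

For a sum/difference, combine absolute errors in quadrature:
  (δz)² = 26.3;  (δq)² = 64.5;  (3·δx)² = 5.76
δS = √(96.5) = 9.82
S = 62.8.

62.8 ± 9.82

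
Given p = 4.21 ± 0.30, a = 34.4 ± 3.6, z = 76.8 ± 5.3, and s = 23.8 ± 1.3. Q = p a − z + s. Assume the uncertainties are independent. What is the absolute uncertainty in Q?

19.1

Let w = p·a = 145. δw/w = √((1·δp/p)² + (1·δa/a)²) = √(0.00508 + 0.0110) = 0.127, so δw = 18.3.
Q = w − z + s: δQ = √(δw² + δz² + δs²) = √(336 + 28.1 + 1.69) = 19.1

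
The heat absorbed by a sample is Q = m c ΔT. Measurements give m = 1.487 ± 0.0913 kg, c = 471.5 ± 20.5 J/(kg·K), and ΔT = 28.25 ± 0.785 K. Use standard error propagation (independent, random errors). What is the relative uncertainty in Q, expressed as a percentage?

8.02%

Each factor contributes (exponent × relative error)² to (δQ/Q)²:
  (1·δm/m)² = (1×0.0614)² = 0.00377;  (1·δc/c)² = (1×0.0435)² = 0.00189;  (1·δΔT/ΔT)² = (1×0.0278)² = 0.000772
δQ/Q = √(0.00643) = 0.0802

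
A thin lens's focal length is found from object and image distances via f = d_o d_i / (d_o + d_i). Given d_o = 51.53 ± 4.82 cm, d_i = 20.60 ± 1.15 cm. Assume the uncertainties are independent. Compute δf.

0.706 cm

∂f/∂d_o = (d_i/(d_o+d_i))² = 0.0816;  ∂f/∂d_i = (d_o/(d_o+d_i))² = 0.510
δf = √((∂f/∂d_o · δd_o)² + (∂f/∂d_i · δd_i)²) = √(0.155 + 0.344) = 0.706 cm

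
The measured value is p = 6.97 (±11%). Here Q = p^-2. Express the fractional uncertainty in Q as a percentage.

Q ∝ p^-2, so δQ/Q = |-2| · δp/p = 2 × 0.110 = 0.220.

22.0%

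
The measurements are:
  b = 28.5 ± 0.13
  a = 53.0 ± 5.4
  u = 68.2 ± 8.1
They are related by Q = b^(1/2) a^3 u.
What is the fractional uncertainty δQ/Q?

Since Q is a product/quotient, work with relative uncertainties:
  (½·δb/b)² = (0.5×0.00456)² = 5.2e-06;  (3·δa/a)² = (3×0.102)² = 0.0934;  (1·δu/u)² = (1×0.119)² = 0.0141
δQ/Q = √(0.108) = 0.328

0.328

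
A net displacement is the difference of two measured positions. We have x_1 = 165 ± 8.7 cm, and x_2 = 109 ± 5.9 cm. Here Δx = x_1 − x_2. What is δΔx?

Sums and differences: (δΔx)² = Σ (cᵢ δxᵢ)².
  (δx_1)² = 75.7;  (δx_2)² = 34.8
δΔx = √(110) = 10.5 cm

10.5 cm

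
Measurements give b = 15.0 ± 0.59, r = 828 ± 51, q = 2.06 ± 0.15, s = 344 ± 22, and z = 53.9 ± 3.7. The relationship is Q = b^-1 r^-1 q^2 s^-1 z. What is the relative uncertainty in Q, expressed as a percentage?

18.8%

Q is a product of powers, so relative uncertainties combine in quadrature:
  (-1·δb/b)² = (-1×0.0393)² = 0.00155;  (-1·δr/r)² = (-1×0.0616)² = 0.00379;  (2·δq/q)² = (2×0.0728)² = 0.0212;  (-1·δs/s)² = (-1×0.0640)² = 0.00409;  (1·δz/z)² = (1×0.0686)² = 0.00471
δQ/Q = √(0.0354) = 0.188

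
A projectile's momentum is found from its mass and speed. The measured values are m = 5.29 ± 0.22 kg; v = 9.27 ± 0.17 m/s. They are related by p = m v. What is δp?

2.23 kg·m/s

Each factor contributes (exponent × relative error)² to (δp/p)²:
  (1·δm/m)² = (1×0.0416)² = 0.00173;  (1·δv/v)² = (1×0.0183)² = 0.000336
δp/p = √(0.00207) = 0.0455
p = 49.0 kg·m/s, so δp = 0.0455 × 49.0 = 2.23 kg·m/s.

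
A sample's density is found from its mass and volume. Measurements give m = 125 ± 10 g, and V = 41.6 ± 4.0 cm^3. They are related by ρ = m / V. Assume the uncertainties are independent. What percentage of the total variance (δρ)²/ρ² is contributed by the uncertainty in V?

59.1%

(δρ/ρ)² = (1·δm/m)² + (-1·δV/V)²
  m term: (1×0.0800)² = 0.00640
  V term: (-1×0.0962)² = 0.00925
Total = 0.0156. Share from V = 0.00925/0.0156 = 0.591.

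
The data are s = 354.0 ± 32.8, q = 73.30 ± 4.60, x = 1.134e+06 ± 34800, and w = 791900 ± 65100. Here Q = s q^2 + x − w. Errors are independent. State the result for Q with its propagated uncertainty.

(2.244 ± 0.306) × 10^6

Let p = s·q^2 = 1.902e+06. δp/p = √((1·δs/s)² + (2·δq/q)²) = √(0.00859 + 0.0158) = 0.156, so δp = 2.97e+05.
Q = p + x − w: δQ = √(δp² + δx² + δw²) = √(8.8e+10 + 1.21e+09 + 4.24e+09) = 3.06e+05
Q = 2.244e+06.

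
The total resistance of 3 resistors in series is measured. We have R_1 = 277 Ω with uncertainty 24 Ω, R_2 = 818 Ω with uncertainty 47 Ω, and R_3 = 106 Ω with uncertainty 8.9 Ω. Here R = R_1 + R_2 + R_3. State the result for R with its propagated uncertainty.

Sums and differences: (δR)² = Σ (cᵢ δxᵢ)².
  (δR_1)² = 576;  (δR_2)² = 2210;  (δR_3)² = 79.2
δR = √(2860) = 53.5 Ω
R = 1200 Ω.

1200 ± 53.5 Ω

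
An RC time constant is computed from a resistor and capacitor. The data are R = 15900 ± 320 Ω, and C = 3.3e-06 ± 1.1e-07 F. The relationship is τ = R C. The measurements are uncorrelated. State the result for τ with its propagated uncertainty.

Since τ is a product/quotient, work with relative uncertainties:
  (1·δR/R)² = (1×0.0201)² = 0.000405;  (1·δC/C)² = (1×0.0333)² = 0.00111
δτ/τ = √(0.00152) = 0.0389
τ = 0.0525 s, so δτ = 0.0389 × 0.0525 = 0.00204 s.

0.0525 ± 0.00204 s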